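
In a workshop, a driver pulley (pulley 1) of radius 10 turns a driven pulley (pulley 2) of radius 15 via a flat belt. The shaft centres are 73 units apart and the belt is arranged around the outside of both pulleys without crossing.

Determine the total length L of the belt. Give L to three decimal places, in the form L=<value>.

L=224.882

open belt: β = asin((r2−r1)/C) = asin(5/73) = 3.9274°
wrap1 = π − 2β = 172.1451°
wrap2 = π + 2β = 187.8549°
tangent length = C·cosβ = 72.8286
L = r1·wrap1 + r2·wrap2 + 2·C·cosβ = 10·3.0045 + 15·3.2787 + 2·72.8286 = 224.8824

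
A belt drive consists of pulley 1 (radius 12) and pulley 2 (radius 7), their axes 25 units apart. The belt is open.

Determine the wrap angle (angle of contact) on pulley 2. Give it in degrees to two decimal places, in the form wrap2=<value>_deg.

wrap2=156.93_deg

open belt: β = asin((r2−r1)/C) = asin(-5/25) = -11.5370°
wrap1 = π − 2β = 203.0739°
wrap2 = π + 2β = 156.9261°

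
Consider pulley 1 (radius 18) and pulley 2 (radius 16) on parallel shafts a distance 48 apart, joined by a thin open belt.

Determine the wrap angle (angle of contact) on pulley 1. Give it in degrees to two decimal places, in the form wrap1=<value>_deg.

wrap1=184.78_deg

open belt: β = asin((r2−r1)/C) = asin(-2/48) = -2.3880°
wrap1 = π − 2β = 184.7760°
wrap2 = π + 2β = 175.2240°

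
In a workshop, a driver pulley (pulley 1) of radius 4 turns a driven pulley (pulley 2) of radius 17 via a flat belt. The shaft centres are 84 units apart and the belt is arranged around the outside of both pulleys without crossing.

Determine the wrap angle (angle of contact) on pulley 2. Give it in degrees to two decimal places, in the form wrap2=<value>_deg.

open belt: β = asin((r2−r1)/C) = asin(13/84) = 8.9030°
wrap1 = π − 2β = 162.1940°
wrap2 = π + 2β = 197.8060°

wrap2=197.81_deg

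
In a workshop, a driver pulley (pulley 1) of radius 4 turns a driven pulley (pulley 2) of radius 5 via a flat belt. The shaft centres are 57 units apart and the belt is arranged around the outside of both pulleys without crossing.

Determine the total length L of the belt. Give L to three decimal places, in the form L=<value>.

L=142.292

open belt: β = asin((r2−r1)/C) = asin(1/57) = 1.0052°
wrap1 = π − 2β = 177.9895°
wrap2 = π + 2β = 182.0105°
tangent length = C·cosβ = 56.9912
L = r1·wrap1 + r2·wrap2 + 2·C·cosβ = 4·3.1065 + 5·3.1767 + 2·56.9912 = 142.2919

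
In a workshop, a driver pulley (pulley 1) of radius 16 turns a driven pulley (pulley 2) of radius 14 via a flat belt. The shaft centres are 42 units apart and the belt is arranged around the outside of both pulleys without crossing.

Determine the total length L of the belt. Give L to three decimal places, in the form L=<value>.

L=178.343

open belt: β = asin((r2−r1)/C) = asin(-2/42) = -2.7294°
wrap1 = π − 2β = 185.4588°
wrap2 = π + 2β = 174.5412°
tangent length = C·cosβ = 41.9524
L = r1·wrap1 + r2·wrap2 + 2·C·cosβ = 16·3.2369 + 14·3.0463 + 2·41.9524 = 178.3430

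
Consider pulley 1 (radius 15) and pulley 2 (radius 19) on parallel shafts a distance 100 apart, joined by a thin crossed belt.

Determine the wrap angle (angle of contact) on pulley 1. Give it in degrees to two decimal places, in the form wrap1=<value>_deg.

crossed belt: β = asin((r1+r2)/C) = asin(34/100) = 19.8769°
wrap1 = wrap2 = π + 2β = 219.7537°

wrap1=219.75_deg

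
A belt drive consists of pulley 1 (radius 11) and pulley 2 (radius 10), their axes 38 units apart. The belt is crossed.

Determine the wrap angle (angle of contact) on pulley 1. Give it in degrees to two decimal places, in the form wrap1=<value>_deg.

wrap1=247.10_deg

crossed belt: β = asin((r1+r2)/C) = asin(21/38) = 33.5477°
wrap1 = wrap2 = π + 2β = 247.0955°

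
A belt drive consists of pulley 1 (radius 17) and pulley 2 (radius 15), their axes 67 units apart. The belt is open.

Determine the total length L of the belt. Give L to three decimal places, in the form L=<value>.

L=234.591

open belt: β = asin((r2−r1)/C) = asin(-2/67) = -1.7106°
wrap1 = π − 2β = 183.4212°
wrap2 = π + 2β = 176.5788°
tangent length = C·cosβ = 66.9701
L = r1·wrap1 + r2·wrap2 + 2·C·cosβ = 17·3.2013 + 15·3.0819 + 2·66.9701 = 234.5907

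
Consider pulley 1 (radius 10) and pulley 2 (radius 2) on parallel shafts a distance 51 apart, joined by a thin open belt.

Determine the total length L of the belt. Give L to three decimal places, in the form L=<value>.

open belt: β = asin((r2−r1)/C) = asin(-8/51) = -9.0248°
wrap1 = π − 2β = 198.0497°
wrap2 = π + 2β = 161.9503°
tangent length = C·cosβ = 50.3686
L = r1·wrap1 + r2·wrap2 + 2·C·cosβ = 10·3.4566 + 2·2.8266 + 2·50.3686 = 140.9566

L=140.957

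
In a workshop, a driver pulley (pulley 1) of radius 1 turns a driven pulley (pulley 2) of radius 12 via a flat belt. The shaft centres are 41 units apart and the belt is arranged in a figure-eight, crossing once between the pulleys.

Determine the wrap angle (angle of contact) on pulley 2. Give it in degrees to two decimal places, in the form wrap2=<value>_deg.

wrap2=216.97_deg

crossed belt: β = asin((r1+r2)/C) = asin(13/41) = 18.4860°
wrap1 = wrap2 = π + 2β = 216.9720°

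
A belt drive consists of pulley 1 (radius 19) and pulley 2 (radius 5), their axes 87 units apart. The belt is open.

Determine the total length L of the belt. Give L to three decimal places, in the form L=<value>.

L=251.656

open belt: β = asin((r2−r1)/C) = asin(-14/87) = -9.2603°
wrap1 = π − 2β = 198.5205°
wrap2 = π + 2β = 161.4795°
tangent length = C·cosβ = 85.8662
L = r1·wrap1 + r2·wrap2 + 2·C·cosβ = 19·3.4648 + 5·2.8183 + 2·85.8662 = 251.6560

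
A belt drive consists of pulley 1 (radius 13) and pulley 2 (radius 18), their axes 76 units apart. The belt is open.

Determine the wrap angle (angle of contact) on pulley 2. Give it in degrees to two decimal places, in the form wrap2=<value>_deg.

open belt: β = asin((r2−r1)/C) = asin(5/76) = 3.7722°
wrap1 = π − 2β = 172.4556°
wrap2 = π + 2β = 187.5444°

wrap2=187.54_deg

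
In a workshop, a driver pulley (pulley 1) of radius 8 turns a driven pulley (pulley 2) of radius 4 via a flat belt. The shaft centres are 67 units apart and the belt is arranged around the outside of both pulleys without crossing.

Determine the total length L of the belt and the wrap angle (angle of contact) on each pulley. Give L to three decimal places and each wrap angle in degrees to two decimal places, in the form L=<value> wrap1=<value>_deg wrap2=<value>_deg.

L=171.938 wrap1=186.85_deg wrap2=173.15_deg

open belt: β = asin((r2−r1)/C) = asin(-4/67) = -3.4227°
wrap1 = π − 2β = 186.8454°
wrap2 = π + 2β = 173.1546°
tangent length = C·cosβ = 66.8805
L = r1·wrap1 + r2·wrap2 + 2·C·cosβ = 8·3.2611 + 4·3.0221 + 2·66.8805 = 171.9380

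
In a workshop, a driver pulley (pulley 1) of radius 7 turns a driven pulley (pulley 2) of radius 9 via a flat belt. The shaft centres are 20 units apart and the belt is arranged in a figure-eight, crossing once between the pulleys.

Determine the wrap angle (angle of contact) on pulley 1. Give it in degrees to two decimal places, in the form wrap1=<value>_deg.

crossed belt: β = asin((r1+r2)/C) = asin(16/20) = 53.1301°
wrap1 = wrap2 = π + 2β = 286.2602°

wrap1=286.26_deg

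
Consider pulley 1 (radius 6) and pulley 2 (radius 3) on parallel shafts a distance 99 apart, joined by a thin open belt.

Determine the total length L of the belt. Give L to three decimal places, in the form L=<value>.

open belt: β = asin((r2−r1)/C) = asin(-3/99) = -1.7365°
wrap1 = π − 2β = 183.4730°
wrap2 = π + 2β = 176.5270°
tangent length = C·cosβ = 98.9545
L = r1·wrap1 + r2·wrap2 + 2·C·cosβ = 6·3.2022 + 3·3.0810 + 2·98.9545 = 226.3652

L=226.365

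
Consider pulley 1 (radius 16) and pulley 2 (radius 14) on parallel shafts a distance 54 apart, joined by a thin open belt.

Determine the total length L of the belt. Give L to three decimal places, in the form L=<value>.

open belt: β = asin((r2−r1)/C) = asin(-2/54) = -2.1226°
wrap1 = π − 2β = 184.2451°
wrap2 = π + 2β = 175.7549°
tangent length = C·cosβ = 53.9630
L = r1·wrap1 + r2·wrap2 + 2·C·cosβ = 16·3.2157 + 14·3.0675 + 2·53.9630 = 202.3219

L=202.322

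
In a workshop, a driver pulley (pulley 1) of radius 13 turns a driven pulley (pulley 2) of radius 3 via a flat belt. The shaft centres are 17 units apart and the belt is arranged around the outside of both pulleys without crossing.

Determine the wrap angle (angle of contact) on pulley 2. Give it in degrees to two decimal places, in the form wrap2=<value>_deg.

open belt: β = asin((r2−r1)/C) = asin(-10/17) = -36.0319°
wrap1 = π − 2β = 252.0638°
wrap2 = π + 2β = 107.9362°

wrap2=107.94_deg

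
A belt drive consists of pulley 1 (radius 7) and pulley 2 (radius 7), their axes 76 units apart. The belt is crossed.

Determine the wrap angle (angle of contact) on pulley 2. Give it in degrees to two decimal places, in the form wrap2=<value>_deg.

wrap2=201.23_deg

crossed belt: β = asin((r1+r2)/C) = asin(14/76) = 10.6151°
wrap1 = wrap2 = π + 2β = 201.2302°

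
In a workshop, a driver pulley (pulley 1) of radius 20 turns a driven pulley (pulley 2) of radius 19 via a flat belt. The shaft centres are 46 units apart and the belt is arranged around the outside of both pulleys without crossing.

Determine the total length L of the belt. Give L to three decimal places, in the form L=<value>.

open belt: β = asin((r2−r1)/C) = asin(-1/46) = -1.2457°
wrap1 = π − 2β = 182.4913°
wrap2 = π + 2β = 177.5087°
tangent length = C·cosβ = 45.9891
L = r1·wrap1 + r2·wrap2 + 2·C·cosβ = 20·3.1851 + 19·3.0981 + 2·45.9891 = 214.5439

L=214.544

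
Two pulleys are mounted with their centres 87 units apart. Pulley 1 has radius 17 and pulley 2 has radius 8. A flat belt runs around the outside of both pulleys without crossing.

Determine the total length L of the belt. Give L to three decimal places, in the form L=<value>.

L=253.472

open belt: β = asin((r2−r1)/C) = asin(-9/87) = -5.9378°
wrap1 = π − 2β = 191.8755°
wrap2 = π + 2β = 168.1245°
tangent length = C·cosβ = 86.5332
L = r1·wrap1 + r2·wrap2 + 2·C·cosβ = 17·3.3489 + 8·2.9343 + 2·86.5332 = 253.4717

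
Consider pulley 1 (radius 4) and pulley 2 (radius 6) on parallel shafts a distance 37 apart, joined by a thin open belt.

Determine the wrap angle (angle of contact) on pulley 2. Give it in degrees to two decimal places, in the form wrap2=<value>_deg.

open belt: β = asin((r2−r1)/C) = asin(2/37) = 3.0986°
wrap1 = π − 2β = 173.8028°
wrap2 = π + 2β = 186.1972°

wrap2=186.20_deg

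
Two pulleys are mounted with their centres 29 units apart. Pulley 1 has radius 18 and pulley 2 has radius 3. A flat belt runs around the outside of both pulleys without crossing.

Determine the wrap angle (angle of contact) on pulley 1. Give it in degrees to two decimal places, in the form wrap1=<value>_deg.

wrap1=242.29_deg

open belt: β = asin((r2−r1)/C) = asin(-15/29) = -31.1474°
wrap1 = π − 2β = 242.2948°
wrap2 = π + 2β = 117.7052°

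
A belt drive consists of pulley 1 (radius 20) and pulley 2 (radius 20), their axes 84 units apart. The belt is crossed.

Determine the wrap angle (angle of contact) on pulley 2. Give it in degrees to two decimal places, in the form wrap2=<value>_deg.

wrap2=236.87_deg

crossed belt: β = asin((r1+r2)/C) = asin(40/84) = 28.4369°
wrap1 = wrap2 = π + 2β = 236.8738°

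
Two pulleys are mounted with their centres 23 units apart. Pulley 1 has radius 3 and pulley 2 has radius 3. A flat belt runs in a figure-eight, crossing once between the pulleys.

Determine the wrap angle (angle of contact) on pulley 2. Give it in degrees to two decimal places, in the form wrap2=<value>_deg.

wrap2=210.24_deg

crossed belt: β = asin((r1+r2)/C) = asin(6/23) = 15.1217°
wrap1 = wrap2 = π + 2β = 210.2433°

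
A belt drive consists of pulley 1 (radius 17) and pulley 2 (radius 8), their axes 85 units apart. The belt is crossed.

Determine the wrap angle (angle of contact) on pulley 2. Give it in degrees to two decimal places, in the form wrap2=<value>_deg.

wrap2=214.21_deg

crossed belt: β = asin((r1+r2)/C) = asin(25/85) = 17.1046°
wrap1 = wrap2 = π + 2β = 214.2093°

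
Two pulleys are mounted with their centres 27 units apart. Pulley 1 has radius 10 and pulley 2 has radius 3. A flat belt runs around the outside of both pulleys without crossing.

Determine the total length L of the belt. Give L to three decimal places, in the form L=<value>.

L=96.666

open belt: β = asin((r2−r1)/C) = asin(-7/27) = -15.0261°
wrap1 = π − 2β = 210.0522°
wrap2 = π + 2β = 149.9478°
tangent length = C·cosβ = 26.0768
L = r1·wrap1 + r2·wrap2 + 2·C·cosβ = 10·3.6661 + 3·2.6171 + 2·26.0768 = 96.6659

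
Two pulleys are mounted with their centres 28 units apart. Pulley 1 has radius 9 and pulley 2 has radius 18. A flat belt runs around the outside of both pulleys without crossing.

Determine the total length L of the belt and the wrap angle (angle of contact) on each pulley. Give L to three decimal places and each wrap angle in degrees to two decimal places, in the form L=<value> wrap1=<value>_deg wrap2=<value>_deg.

open belt: β = asin((r2−r1)/C) = asin(9/28) = 18.7493°
wrap1 = π − 2β = 142.5013°
wrap2 = π + 2β = 217.4987°
tangent length = C·cosβ = 26.5141
L = r1·wrap1 + r2·wrap2 + 2·C·cosβ = 9·2.4871 + 18·3.7961 + 2·26.5141 = 143.7416

L=143.742 wrap1=142.50_deg wrap2=217.50_deg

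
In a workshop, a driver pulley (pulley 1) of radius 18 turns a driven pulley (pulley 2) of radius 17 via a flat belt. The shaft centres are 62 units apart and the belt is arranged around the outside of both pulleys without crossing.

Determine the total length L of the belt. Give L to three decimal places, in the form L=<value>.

L=233.972

open belt: β = asin((r2−r1)/C) = asin(-1/62) = -0.9242°
wrap1 = π − 2β = 181.8483°
wrap2 = π + 2β = 178.1517°
tangent length = C·cosβ = 61.9919
L = r1·wrap1 + r2·wrap2 + 2·C·cosβ = 18·3.1739 + 17·3.1093 + 2·61.9919 = 233.9719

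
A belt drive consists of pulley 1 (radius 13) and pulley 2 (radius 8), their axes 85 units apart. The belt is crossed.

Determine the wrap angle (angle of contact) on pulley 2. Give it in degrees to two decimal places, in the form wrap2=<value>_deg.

wrap2=208.61_deg

crossed belt: β = asin((r1+r2)/C) = asin(21/85) = 14.3035°
wrap1 = wrap2 = π + 2β = 208.6071°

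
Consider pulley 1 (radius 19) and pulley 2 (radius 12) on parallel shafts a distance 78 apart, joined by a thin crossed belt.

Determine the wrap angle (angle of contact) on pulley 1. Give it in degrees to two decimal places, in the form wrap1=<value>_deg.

wrap1=226.84_deg

crossed belt: β = asin((r1+r2)/C) = asin(31/78) = 23.4180°
wrap1 = wrap2 = π + 2β = 226.8360°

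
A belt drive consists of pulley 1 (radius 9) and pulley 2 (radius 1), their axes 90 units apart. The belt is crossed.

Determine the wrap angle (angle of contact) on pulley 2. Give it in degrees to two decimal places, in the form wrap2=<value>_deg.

wrap2=192.76_deg

crossed belt: β = asin((r1+r2)/C) = asin(10/90) = 6.3794°
wrap1 = wrap2 = π + 2β = 192.7587°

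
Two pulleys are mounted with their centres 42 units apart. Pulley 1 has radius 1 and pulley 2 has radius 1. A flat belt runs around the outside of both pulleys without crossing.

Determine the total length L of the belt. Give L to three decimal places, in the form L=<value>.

open belt: β = asin((r2−r1)/C) = asin(0/42) = 0.0000°
wrap1 = π − 2β = 180.0000°
wrap2 = π + 2β = 180.0000°
tangent length = C·cosβ = 42.0000
L = r1·wrap1 + r2·wrap2 + 2·C·cosβ = 1·3.1416 + 1·3.1416 + 2·42.0000 = 90.2832

L=90.283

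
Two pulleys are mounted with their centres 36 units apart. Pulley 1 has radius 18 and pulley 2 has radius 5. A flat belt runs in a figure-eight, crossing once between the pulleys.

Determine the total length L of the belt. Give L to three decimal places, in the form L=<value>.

L=159.527

crossed belt: β = asin((r1+r2)/C) = asin(23/36) = 39.7090°
wrap1 = wrap2 = π + 2β = 259.4180°
tangent length = C·cosβ = 27.6948
L = (r1+r2)·wrap + 2·C·cosβ = 23·4.5277 + 2·27.6948 = 159.5266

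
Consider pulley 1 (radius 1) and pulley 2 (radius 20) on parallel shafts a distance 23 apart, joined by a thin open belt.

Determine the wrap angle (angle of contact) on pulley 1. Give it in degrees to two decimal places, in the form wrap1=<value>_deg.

wrap1=68.60_deg

open belt: β = asin((r2−r1)/C) = asin(19/23) = 55.6988°
wrap1 = π − 2β = 68.6023°
wrap2 = π + 2β = 291.3977°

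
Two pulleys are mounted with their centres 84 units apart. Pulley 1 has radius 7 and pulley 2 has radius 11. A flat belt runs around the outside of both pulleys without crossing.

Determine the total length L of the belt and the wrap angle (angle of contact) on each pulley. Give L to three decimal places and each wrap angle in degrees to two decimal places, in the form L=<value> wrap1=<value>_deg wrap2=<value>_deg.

open belt: β = asin((r2−r1)/C) = asin(4/84) = 2.7294°
wrap1 = π − 2β = 174.5412°
wrap2 = π + 2β = 185.4588°
tangent length = C·cosβ = 83.9047
L = r1·wrap1 + r2·wrap2 + 2·C·cosβ = 7·3.0463 + 11·3.2369 + 2·83.9047 = 224.7392

L=224.739 wrap1=174.54_deg wrap2=185.46_deg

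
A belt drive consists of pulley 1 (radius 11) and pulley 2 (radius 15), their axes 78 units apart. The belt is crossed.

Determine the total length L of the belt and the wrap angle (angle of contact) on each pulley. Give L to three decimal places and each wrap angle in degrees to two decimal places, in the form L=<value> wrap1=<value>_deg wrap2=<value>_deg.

crossed belt: β = asin((r1+r2)/C) = asin(26/78) = 19.4712°
wrap1 = wrap2 = π + 2β = 218.9424°
tangent length = C·cosβ = 73.5391
L = (r1+r2)·wrap + 2·C·cosβ = 26·3.8213 + 2·73.5391 = 246.4311

L=246.431 wrap1=218.94_deg wrap2=218.94_deg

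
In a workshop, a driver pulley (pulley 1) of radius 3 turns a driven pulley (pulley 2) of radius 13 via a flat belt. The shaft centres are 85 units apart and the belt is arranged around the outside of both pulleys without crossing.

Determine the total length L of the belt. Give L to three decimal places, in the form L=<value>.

open belt: β = asin((r2−r1)/C) = asin(10/85) = 6.7563°
wrap1 = π − 2β = 166.4873°
wrap2 = π + 2β = 193.5127°
tangent length = C·cosβ = 84.4097
L = r1·wrap1 + r2·wrap2 + 2·C·cosβ = 3·2.9058 + 13·3.3774 + 2·84.4097 = 221.4433

L=221.443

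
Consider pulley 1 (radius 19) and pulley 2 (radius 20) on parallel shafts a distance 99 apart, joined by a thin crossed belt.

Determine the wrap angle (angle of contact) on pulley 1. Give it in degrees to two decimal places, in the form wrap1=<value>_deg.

crossed belt: β = asin((r1+r2)/C) = asin(39/99) = 23.1998°
wrap1 = wrap2 = π + 2β = 226.3997°

wrap1=226.40_deg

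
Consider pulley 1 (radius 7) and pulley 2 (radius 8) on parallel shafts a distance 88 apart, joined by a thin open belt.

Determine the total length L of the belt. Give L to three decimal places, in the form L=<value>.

open belt: β = asin((r2−r1)/C) = asin(1/88) = 0.6511°
wrap1 = π − 2β = 178.6978°
wrap2 = π + 2β = 181.3022°
tangent length = C·cosβ = 87.9943
L = r1·wrap1 + r2·wrap2 + 2·C·cosβ = 7·3.1189 + 8·3.1643 + 2·87.9943 = 223.1353

L=223.135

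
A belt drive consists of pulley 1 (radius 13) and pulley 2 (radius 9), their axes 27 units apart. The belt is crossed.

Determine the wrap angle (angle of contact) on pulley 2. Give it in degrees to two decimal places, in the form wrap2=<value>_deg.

crossed belt: β = asin((r1+r2)/C) = asin(22/27) = 54.5691°
wrap1 = wrap2 = π + 2β = 289.1381°

wrap2=289.14_deg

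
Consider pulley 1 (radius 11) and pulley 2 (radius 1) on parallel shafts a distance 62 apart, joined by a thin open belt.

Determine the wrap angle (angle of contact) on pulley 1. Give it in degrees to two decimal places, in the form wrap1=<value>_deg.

wrap1=198.56_deg

open belt: β = asin((r2−r1)/C) = asin(-10/62) = -9.2818°
wrap1 = π − 2β = 198.5636°
wrap2 = π + 2β = 161.4364°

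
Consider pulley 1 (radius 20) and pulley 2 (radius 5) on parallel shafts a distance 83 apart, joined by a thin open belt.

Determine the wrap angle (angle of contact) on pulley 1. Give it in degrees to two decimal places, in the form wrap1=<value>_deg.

open belt: β = asin((r2−r1)/C) = asin(-15/83) = -10.4119°
wrap1 = π − 2β = 200.8237°
wrap2 = π + 2β = 159.1763°

wrap1=200.82_deg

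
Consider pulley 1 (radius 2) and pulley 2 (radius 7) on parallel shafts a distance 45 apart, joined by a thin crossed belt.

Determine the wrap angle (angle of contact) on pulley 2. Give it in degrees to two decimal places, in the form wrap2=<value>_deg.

wrap2=203.07_deg

crossed belt: β = asin((r1+r2)/C) = asin(9/45) = 11.5370°
wrap1 = wrap2 = π + 2β = 203.0739°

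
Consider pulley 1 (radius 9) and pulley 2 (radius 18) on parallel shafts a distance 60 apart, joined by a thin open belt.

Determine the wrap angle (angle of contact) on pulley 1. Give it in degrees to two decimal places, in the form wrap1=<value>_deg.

open belt: β = asin((r2−r1)/C) = asin(9/60) = 8.6269°
wrap1 = π − 2β = 162.7461°
wrap2 = π + 2β = 197.2539°

wrap1=162.75_deg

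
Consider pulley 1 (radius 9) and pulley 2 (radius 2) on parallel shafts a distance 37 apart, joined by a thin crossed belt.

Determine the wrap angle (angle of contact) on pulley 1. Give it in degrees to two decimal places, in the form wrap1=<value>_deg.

crossed belt: β = asin((r1+r2)/C) = asin(11/37) = 17.2953°
wrap1 = wrap2 = π + 2β = 214.5907°

wrap1=214.59_deg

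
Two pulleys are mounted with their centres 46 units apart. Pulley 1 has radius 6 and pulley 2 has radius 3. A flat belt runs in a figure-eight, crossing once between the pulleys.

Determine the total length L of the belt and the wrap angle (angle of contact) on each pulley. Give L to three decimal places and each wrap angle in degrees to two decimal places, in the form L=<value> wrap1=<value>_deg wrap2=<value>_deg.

L=122.041 wrap1=202.57_deg wrap2=202.57_deg

crossed belt: β = asin((r1+r2)/C) = asin(9/46) = 11.2828°
wrap1 = wrap2 = π + 2β = 202.5656°
tangent length = C·cosβ = 45.1110
L = (r1+r2)·wrap + 2·C·cosβ = 9·3.5354 + 2·45.1110 = 122.0409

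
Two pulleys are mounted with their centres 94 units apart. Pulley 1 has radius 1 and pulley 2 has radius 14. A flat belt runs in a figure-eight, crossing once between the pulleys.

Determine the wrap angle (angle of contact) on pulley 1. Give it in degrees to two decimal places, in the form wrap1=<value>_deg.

crossed belt: β = asin((r1+r2)/C) = asin(15/94) = 9.1822°
wrap1 = wrap2 = π + 2β = 198.3644°

wrap1=198.36_deg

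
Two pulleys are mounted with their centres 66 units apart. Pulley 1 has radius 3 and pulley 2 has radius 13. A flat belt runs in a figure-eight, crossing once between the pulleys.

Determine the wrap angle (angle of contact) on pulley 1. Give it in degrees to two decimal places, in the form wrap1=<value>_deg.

wrap1=208.06_deg

crossed belt: β = asin((r1+r2)/C) = asin(16/66) = 14.0297°
wrap1 = wrap2 = π + 2β = 208.0593°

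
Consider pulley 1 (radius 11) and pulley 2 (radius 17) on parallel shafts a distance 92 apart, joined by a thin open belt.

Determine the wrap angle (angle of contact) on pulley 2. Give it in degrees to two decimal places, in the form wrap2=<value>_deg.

wrap2=187.48_deg

open belt: β = asin((r2−r1)/C) = asin(6/92) = 3.7393°
wrap1 = π − 2β = 172.5213°
wrap2 = π + 2β = 187.4787°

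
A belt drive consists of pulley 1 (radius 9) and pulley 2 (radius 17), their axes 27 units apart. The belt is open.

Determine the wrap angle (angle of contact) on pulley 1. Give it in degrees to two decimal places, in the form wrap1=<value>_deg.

wrap1=145.53_deg

open belt: β = asin((r2−r1)/C) = asin(8/27) = 17.2353°
wrap1 = π − 2β = 145.5294°
wrap2 = π + 2β = 214.4706°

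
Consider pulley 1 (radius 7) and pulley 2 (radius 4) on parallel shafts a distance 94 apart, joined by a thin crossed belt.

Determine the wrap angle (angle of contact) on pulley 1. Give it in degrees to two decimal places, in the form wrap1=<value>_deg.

crossed belt: β = asin((r1+r2)/C) = asin(11/94) = 6.7202°
wrap1 = wrap2 = π + 2β = 193.4404°

wrap1=193.44_deg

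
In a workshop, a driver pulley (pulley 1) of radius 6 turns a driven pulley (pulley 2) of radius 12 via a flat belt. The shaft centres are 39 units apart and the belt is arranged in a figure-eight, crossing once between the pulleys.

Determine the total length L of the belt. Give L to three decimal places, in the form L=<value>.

L=143.014

crossed belt: β = asin((r1+r2)/C) = asin(18/39) = 27.4864°
wrap1 = wrap2 = π + 2β = 234.9729°
tangent length = C·cosβ = 34.5977
L = (r1+r2)·wrap + 2·C·cosβ = 18·4.1010 + 2·34.5977 = 143.0143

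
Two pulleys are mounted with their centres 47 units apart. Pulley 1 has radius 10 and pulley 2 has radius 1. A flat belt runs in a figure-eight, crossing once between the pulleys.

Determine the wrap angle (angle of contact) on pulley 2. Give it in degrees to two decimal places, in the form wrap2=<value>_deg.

crossed belt: β = asin((r1+r2)/C) = asin(11/47) = 13.5352°
wrap1 = wrap2 = π + 2β = 207.0704°

wrap2=207.07_deg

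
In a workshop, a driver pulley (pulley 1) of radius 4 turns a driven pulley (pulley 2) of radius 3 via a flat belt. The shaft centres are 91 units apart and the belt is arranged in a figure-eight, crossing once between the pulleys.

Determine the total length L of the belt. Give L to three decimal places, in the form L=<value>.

L=204.530

crossed belt: β = asin((r1+r2)/C) = asin(7/91) = 4.4117°
wrap1 = wrap2 = π + 2β = 188.8235°
tangent length = C·cosβ = 90.7304
L = (r1+r2)·wrap + 2·C·cosβ = 7·3.2956 + 2·90.7304 = 204.5299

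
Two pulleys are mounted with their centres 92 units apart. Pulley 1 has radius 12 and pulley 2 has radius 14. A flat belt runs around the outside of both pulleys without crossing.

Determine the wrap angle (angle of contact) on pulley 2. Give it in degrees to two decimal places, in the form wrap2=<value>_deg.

wrap2=182.49_deg

open belt: β = asin((r2−r1)/C) = asin(2/92) = 1.2457°
wrap1 = π − 2β = 177.5087°
wrap2 = π + 2β = 182.4913°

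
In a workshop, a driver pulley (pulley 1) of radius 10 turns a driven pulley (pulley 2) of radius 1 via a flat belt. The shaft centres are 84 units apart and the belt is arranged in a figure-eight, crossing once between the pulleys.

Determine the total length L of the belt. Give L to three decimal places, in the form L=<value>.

L=204.000

crossed belt: β = asin((r1+r2)/C) = asin(11/84) = 7.5246°
wrap1 = wrap2 = π + 2β = 195.0493°
tangent length = C·cosβ = 83.2766
L = (r1+r2)·wrap + 2·C·cosβ = 11·3.4043 + 2·83.2766 = 204.0001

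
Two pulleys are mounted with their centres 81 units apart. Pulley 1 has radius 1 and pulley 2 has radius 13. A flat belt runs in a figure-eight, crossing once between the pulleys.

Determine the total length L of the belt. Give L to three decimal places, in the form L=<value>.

L=208.408

crossed belt: β = asin((r1+r2)/C) = asin(14/81) = 9.9530°
wrap1 = wrap2 = π + 2β = 199.9059°
tangent length = C·cosβ = 79.7810
L = (r1+r2)·wrap + 2·C·cosβ = 14·3.4890 + 2·79.7810 = 208.4081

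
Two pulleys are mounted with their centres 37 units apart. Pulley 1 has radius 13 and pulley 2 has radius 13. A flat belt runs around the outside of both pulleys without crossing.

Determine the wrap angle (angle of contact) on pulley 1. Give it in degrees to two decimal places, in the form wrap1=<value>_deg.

open belt: β = asin((r2−r1)/C) = asin(0/37) = 0.0000°
wrap1 = π − 2β = 180.0000°
wrap2 = π + 2β = 180.0000°

wrap1=180.00_deg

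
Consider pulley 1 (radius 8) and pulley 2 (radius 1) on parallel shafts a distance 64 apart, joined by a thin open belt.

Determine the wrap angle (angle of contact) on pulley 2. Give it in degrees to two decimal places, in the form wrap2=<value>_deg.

wrap2=167.44_deg

open belt: β = asin((r2−r1)/C) = asin(-7/64) = -6.2793°
wrap1 = π − 2β = 192.5586°
wrap2 = π + 2β = 167.4414°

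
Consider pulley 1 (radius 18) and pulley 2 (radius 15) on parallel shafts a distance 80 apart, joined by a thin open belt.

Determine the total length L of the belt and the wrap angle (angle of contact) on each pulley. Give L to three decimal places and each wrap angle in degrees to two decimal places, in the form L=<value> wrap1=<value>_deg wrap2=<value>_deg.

open belt: β = asin((r2−r1)/C) = asin(-3/80) = -2.1491°
wrap1 = π − 2β = 184.2982°
wrap2 = π + 2β = 175.7018°
tangent length = C·cosβ = 79.9437
L = r1·wrap1 + r2·wrap2 + 2·C·cosβ = 18·3.2166 + 15·3.0666 + 2·79.9437 = 263.7851

L=263.785 wrap1=184.30_deg wrap2=175.70_deg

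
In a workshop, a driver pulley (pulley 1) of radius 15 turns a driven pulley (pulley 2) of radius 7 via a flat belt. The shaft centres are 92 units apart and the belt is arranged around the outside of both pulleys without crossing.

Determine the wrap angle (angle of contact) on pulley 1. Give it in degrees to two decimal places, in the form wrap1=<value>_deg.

open belt: β = asin((r2−r1)/C) = asin(-8/92) = -4.9885°
wrap1 = π − 2β = 189.9771°
wrap2 = π + 2β = 170.0229°

wrap1=189.98_deg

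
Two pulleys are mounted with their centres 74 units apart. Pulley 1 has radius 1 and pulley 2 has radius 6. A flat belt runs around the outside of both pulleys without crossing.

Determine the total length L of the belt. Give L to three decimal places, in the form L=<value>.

L=170.329

open belt: β = asin((r2−r1)/C) = asin(5/74) = 3.8743°
wrap1 = π − 2β = 172.2514°
wrap2 = π + 2β = 187.7486°
tangent length = C·cosβ = 73.8309
L = r1·wrap1 + r2·wrap2 + 2·C·cosβ = 1·3.0064 + 6·3.2768 + 2·73.8309 = 170.3291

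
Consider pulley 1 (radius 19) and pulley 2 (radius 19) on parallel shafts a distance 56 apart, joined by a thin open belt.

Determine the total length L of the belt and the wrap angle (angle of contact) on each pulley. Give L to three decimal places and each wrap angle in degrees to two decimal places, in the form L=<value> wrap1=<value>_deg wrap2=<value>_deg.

open belt: β = asin((r2−r1)/C) = asin(0/56) = 0.0000°
wrap1 = π − 2β = 180.0000°
wrap2 = π + 2β = 180.0000°
tangent length = C·cosβ = 56.0000
L = r1·wrap1 + r2·wrap2 + 2·C·cosβ = 19·3.1416 + 19·3.1416 + 2·56.0000 = 231.3805

L=231.381 wrap1=180.00_deg wrap2=180.00_deg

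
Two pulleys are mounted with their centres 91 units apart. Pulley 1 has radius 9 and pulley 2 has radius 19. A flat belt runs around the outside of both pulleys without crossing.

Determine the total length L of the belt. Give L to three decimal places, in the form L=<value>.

L=271.065

open belt: β = asin((r2−r1)/C) = asin(10/91) = 6.3090°
wrap1 = π − 2β = 167.3820°
wrap2 = π + 2β = 192.6180°
tangent length = C·cosβ = 90.4489
L = r1·wrap1 + r2·wrap2 + 2·C·cosβ = 9·2.9214 + 19·3.3618 + 2·90.4489 = 271.0646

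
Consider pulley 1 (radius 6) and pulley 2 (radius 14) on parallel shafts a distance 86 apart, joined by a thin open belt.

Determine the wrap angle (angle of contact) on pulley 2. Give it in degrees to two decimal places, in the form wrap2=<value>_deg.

wrap2=190.68_deg

open belt: β = asin((r2−r1)/C) = asin(8/86) = 5.3376°
wrap1 = π − 2β = 169.3249°
wrap2 = π + 2β = 190.6751°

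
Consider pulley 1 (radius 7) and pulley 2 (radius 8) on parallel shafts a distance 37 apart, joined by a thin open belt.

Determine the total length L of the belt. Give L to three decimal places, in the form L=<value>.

open belt: β = asin((r2−r1)/C) = asin(1/37) = 1.5487°
wrap1 = π − 2β = 176.9026°
wrap2 = π + 2β = 183.0974°
tangent length = C·cosβ = 36.9865
L = r1·wrap1 + r2·wrap2 + 2·C·cosβ = 7·3.0875 + 8·3.1957 + 2·36.9865 = 121.1509

L=121.151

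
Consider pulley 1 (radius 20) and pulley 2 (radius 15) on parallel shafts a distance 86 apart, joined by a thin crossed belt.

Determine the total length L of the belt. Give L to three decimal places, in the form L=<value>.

L=296.407

crossed belt: β = asin((r1+r2)/C) = asin(35/86) = 24.0151°
wrap1 = wrap2 = π + 2β = 228.0301°
tangent length = C·cosβ = 78.5557
L = (r1+r2)·wrap + 2·C·cosβ = 35·3.9799 + 2·78.5557 = 296.4071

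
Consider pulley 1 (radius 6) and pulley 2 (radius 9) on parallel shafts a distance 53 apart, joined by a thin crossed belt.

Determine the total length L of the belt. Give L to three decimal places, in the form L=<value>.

L=157.398

crossed belt: β = asin((r1+r2)/C) = asin(15/53) = 16.4405°
wrap1 = wrap2 = π + 2β = 212.8809°
tangent length = C·cosβ = 50.8331
L = (r1+r2)·wrap + 2·C·cosβ = 15·3.7155 + 2·50.8331 = 157.3982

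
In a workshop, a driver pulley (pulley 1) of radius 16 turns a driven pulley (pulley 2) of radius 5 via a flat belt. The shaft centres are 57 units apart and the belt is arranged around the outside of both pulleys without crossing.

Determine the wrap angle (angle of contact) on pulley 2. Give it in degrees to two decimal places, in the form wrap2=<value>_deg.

wrap2=157.75_deg

open belt: β = asin((r2−r1)/C) = asin(-11/57) = -11.1269°
wrap1 = π − 2β = 202.2538°
wrap2 = π + 2β = 157.7462°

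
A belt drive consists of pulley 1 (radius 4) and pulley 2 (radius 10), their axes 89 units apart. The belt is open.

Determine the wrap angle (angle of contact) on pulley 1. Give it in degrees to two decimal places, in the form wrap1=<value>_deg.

wrap1=172.27_deg

open belt: β = asin((r2−r1)/C) = asin(6/89) = 3.8656°
wrap1 = π − 2β = 172.2689°
wrap2 = π + 2β = 187.7311°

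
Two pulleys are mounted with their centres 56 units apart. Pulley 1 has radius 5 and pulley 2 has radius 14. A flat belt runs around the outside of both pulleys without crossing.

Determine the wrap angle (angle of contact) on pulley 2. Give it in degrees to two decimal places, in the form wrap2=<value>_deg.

wrap2=198.50_deg

open belt: β = asin((r2−r1)/C) = asin(9/56) = 9.2484°
wrap1 = π − 2β = 161.5033°
wrap2 = π + 2β = 198.4967°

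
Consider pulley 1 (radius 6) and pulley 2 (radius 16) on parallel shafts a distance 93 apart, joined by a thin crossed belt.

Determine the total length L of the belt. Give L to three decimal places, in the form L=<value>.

crossed belt: β = asin((r1+r2)/C) = asin(22/93) = 13.6835°
wrap1 = wrap2 = π + 2β = 207.3671°
tangent length = C·cosβ = 90.3604
L = (r1+r2)·wrap + 2·C·cosβ = 22·3.6192 + 2·90.3604 = 260.3440

L=260.344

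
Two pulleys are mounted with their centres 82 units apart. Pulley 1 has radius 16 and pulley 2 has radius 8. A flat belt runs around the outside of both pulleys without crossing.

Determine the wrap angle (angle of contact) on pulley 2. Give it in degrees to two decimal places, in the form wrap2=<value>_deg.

wrap2=168.80_deg

open belt: β = asin((r2−r1)/C) = asin(-8/82) = -5.5987°
wrap1 = π − 2β = 191.1975°
wrap2 = π + 2β = 168.8025°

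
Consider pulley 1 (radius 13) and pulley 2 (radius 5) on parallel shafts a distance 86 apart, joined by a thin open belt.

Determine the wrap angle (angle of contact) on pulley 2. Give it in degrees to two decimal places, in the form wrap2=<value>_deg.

wrap2=169.32_deg

open belt: β = asin((r2−r1)/C) = asin(-8/86) = -5.3376°
wrap1 = π − 2β = 190.6751°
wrap2 = π + 2β = 169.3249°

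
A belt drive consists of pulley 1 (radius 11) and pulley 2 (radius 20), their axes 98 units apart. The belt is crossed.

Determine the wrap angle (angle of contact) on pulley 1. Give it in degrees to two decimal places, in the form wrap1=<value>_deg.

wrap1=216.88_deg

crossed belt: β = asin((r1+r2)/C) = asin(31/98) = 18.4409°
wrap1 = wrap2 = π + 2β = 216.8818°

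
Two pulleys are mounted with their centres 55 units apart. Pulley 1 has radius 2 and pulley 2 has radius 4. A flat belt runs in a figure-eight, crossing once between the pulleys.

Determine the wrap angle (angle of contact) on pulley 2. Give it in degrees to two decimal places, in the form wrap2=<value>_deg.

wrap2=192.53_deg

crossed belt: β = asin((r1+r2)/C) = asin(6/55) = 6.2629°
wrap1 = wrap2 = π + 2β = 192.5258°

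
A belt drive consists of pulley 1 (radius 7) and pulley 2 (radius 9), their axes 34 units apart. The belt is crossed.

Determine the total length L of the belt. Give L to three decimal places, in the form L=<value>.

crossed belt: β = asin((r1+r2)/C) = asin(16/34) = 28.0725°
wrap1 = wrap2 = π + 2β = 236.1450°
tangent length = C·cosβ = 30.0000
L = (r1+r2)·wrap + 2·C·cosβ = 16·4.1215 + 2·30.0000 = 125.9441

L=125.944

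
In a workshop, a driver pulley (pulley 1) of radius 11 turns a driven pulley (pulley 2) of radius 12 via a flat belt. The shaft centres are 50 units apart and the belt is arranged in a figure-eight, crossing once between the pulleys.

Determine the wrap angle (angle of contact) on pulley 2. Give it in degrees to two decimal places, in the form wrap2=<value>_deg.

crossed belt: β = asin((r1+r2)/C) = asin(23/50) = 27.3871°
wrap1 = wrap2 = π + 2β = 234.7742°

wrap2=234.77_deg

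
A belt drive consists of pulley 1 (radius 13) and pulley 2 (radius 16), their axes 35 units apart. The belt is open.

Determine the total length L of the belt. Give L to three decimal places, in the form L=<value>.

open belt: β = asin((r2−r1)/C) = asin(3/35) = 4.9171°
wrap1 = π − 2β = 170.1658°
wrap2 = π + 2β = 189.8342°
tangent length = C·cosβ = 34.8712
L = r1·wrap1 + r2·wrap2 + 2·C·cosβ = 13·2.9700 + 16·3.3132 + 2·34.8712 = 161.3635

L=161.363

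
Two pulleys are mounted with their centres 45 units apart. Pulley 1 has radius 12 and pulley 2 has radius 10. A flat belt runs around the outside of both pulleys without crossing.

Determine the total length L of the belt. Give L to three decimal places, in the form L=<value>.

L=159.204

open belt: β = asin((r2−r1)/C) = asin(-2/45) = -2.5473°
wrap1 = π − 2β = 185.0946°
wrap2 = π + 2β = 174.9054°
tangent length = C·cosβ = 44.9555
L = r1·wrap1 + r2·wrap2 + 2·C·cosβ = 12·3.2305 + 10·3.0527 + 2·44.9555 = 159.2039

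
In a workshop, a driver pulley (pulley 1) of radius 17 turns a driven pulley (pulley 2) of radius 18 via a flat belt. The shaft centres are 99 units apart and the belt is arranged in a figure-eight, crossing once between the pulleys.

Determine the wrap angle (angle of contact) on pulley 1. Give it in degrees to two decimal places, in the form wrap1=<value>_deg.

crossed belt: β = asin((r1+r2)/C) = asin(35/99) = 20.7037°
wrap1 = wrap2 = π + 2β = 221.4074°

wrap1=221.41_deg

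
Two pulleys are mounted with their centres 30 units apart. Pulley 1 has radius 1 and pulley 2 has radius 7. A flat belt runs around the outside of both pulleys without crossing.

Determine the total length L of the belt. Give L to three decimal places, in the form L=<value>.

L=86.337

open belt: β = asin((r2−r1)/C) = asin(6/30) = 11.5370°
wrap1 = π − 2β = 156.9261°
wrap2 = π + 2β = 203.0739°
tangent length = C·cosβ = 29.3939
L = r1·wrap1 + r2·wrap2 + 2·C·cosβ = 1·2.7389 + 7·3.5443 + 2·29.3939 = 86.3368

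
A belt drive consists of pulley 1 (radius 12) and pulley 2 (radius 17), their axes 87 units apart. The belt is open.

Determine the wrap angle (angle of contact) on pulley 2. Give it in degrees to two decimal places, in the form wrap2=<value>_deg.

open belt: β = asin((r2−r1)/C) = asin(5/87) = 3.2947°
wrap1 = π − 2β = 173.4106°
wrap2 = π + 2β = 186.5894°

wrap2=186.59_deg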